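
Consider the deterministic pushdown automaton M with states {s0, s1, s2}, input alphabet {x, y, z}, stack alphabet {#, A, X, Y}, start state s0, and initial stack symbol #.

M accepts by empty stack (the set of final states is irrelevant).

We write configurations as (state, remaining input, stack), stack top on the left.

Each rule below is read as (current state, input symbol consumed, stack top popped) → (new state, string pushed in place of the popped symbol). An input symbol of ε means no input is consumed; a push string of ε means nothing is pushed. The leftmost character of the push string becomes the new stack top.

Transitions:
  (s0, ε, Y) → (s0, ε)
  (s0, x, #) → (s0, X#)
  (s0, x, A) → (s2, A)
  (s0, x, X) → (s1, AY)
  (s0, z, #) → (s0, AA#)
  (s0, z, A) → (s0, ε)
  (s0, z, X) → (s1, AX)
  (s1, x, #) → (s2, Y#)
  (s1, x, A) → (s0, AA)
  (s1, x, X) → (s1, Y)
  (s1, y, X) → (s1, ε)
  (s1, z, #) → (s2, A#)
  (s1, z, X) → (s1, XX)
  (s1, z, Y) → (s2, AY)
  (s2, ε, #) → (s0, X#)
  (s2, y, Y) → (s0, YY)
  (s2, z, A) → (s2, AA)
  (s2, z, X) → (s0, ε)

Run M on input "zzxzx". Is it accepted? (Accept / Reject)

Reject

(s0, zzxzx, #)
  read z, top #: go to s0, push AA# → (s0, zxzx, AA#)
  read z, top A: go to s0, push ε → (s0, xzx, A#)
  read x, top A: go to s2, push A → (s2, zx, A#)
  read z, top A: go to s2, push AA → (s2, x, AA#)
No transition applies at (s2, x, AA#); input not fully consumed.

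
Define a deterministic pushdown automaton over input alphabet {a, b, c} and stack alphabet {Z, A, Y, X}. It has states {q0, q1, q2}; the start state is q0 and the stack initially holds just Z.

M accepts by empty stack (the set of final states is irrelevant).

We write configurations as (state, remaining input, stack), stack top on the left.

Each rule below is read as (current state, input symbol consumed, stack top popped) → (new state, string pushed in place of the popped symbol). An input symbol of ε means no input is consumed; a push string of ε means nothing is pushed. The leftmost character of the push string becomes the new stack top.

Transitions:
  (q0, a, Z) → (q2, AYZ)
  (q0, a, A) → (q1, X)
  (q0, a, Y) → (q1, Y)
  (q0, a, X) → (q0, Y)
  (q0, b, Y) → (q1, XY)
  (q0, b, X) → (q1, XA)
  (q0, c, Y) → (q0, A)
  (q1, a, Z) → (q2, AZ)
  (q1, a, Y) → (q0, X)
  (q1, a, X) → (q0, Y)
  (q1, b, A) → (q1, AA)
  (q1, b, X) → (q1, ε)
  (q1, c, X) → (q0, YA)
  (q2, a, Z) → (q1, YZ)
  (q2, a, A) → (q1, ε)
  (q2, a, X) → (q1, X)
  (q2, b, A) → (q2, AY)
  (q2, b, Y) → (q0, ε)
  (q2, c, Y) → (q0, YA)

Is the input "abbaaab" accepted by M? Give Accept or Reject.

(q0, abbaaab, Z) ⊢ (q2, bbaaab, AYZ) ⊢ (q2, baaab, AYYZ) ⊢ (q2, aaab, AYYYZ) ⊢ (q1, aab, YYYZ) ⊢ (q0, ab, XYYZ) ⊢ (q0, b, YYYZ) ⊢ (q1, ε, XYYYZ)
All input consumed; stack is XYYYZ, not empty, and no further ε-move applies.

Reject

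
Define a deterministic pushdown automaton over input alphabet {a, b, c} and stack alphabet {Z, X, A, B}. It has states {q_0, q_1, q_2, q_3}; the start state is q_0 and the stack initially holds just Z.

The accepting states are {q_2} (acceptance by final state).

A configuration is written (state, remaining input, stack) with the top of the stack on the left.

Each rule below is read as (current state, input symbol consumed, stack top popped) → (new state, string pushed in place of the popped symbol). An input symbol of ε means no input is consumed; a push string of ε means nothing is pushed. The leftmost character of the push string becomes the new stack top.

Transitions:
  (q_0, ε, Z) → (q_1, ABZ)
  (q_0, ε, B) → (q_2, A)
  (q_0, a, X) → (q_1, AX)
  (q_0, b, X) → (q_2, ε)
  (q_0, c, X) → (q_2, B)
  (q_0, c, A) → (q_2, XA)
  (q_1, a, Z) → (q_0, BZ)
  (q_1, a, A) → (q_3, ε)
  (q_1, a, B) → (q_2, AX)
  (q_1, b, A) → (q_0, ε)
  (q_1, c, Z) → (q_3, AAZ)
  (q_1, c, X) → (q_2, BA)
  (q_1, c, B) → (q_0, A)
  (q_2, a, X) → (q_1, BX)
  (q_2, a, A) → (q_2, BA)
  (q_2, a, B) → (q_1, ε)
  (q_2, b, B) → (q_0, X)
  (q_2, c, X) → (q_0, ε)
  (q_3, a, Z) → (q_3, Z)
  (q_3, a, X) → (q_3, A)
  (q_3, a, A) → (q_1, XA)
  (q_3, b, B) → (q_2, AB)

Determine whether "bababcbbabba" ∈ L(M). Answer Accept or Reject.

Accept

(q_0, bababcbbabba, Z) ⊢ (q_1, bababcbbabba, ABZ) ⊢ (q_0, ababcbbabba, BZ) ⊢ (q_2, ababcbbabba, AZ) ⊢ (q_2, babcbbabba, BAZ) ⊢ (q_0, abcbbabba, XAZ) ⊢ (q_1, bcbbabba, AXAZ) ⊢ (q_0, cbbabba, XAZ) ⊢ (q_2, bbabba, BAZ) ⊢ (q_0, babba, XAZ) ⊢ (q_2, abba, AZ) ⊢ (q_2, bba, BAZ) ⊢ (q_0, ba, XAZ) ⊢ (q_2, a, AZ) ⊢ (q_2, ε, BAZ)
All input consumed; state q_2 ∈ F.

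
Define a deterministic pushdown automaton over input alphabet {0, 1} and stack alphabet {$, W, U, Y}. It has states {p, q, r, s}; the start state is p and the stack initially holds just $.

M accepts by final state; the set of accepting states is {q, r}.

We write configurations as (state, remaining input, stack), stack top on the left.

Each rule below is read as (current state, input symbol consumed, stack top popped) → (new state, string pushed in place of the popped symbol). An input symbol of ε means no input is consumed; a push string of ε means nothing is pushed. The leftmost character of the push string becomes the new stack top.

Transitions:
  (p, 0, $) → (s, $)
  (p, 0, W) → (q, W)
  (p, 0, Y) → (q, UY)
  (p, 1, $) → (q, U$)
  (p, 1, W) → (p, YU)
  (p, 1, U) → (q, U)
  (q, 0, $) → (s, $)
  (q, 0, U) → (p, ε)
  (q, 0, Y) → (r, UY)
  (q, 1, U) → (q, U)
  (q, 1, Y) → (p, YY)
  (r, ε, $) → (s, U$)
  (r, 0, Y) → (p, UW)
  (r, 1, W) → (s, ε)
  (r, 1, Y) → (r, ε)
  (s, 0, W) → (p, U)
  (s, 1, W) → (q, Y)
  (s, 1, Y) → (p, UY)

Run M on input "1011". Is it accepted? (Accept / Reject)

Accept

(p, 1011, $)
  read 1, top $: go to q, push U$ → (q, 011, U$)
  read 0, top U: go to p, push ε → (p, 11, $)
  read 1, top $: go to q, push U$ → (q, 1, U$)
  read 1, top U: go to q, push U → (q, ε, U$)
All input consumed; state q ∈ F.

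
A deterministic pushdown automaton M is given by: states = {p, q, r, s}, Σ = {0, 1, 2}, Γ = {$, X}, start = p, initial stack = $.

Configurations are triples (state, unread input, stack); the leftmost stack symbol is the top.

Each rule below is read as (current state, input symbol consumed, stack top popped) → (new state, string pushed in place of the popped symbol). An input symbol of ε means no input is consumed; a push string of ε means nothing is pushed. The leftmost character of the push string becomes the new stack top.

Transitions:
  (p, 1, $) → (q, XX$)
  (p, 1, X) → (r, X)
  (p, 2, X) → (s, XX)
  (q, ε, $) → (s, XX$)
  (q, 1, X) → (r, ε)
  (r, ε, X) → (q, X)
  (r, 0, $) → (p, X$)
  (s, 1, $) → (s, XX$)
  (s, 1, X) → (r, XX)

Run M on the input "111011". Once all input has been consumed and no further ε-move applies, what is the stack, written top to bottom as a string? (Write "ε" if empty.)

(p, 111011, $)
  read 1, top $: go to q, push XX$ → (q, 11011, XX$)
  read 1, top X: go to r, push ε → (r, 1011, X$)
  ε-move, top X: go to q, push X → (q, 1011, X$)
  read 1, top X: go to r, push ε → (r, 011, $)
  read 0, top $: go to p, push X$ → (p, 11, X$)
  read 1, top X: go to r, push X → (r, 1, X$)
  ε-move, top X: go to q, push X → (q, 1, X$)
  read 1, top X: go to r, push ε → (r, ε, $)
All input consumed in state r with stack $.

$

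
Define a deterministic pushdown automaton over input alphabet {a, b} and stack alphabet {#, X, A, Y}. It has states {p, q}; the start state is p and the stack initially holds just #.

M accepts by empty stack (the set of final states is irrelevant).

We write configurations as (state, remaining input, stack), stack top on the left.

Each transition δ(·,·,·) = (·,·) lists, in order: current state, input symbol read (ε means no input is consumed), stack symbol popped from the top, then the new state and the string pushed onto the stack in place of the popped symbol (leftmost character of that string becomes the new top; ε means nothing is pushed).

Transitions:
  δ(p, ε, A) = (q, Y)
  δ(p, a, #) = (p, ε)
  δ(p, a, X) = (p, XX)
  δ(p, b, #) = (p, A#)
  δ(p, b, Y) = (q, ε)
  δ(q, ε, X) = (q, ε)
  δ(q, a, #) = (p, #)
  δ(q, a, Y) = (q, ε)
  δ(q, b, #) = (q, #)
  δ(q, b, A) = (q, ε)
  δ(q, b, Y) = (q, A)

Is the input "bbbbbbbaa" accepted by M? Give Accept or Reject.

(p, bbbbbbbaa, #)
  read b, top #: go to p, push A# → (p, bbbbbbaa, A#)
  ε-move, top A: go to q, push Y → (q, bbbbbbaa, Y#)
  read b, top Y: go to q, push A → (q, bbbbbaa, A#)
  read b, top A: go to q, push ε → (q, bbbbaa, #)
  read b, top #: go to q, push # → (q, bbbaa, #)
  read b, top #: go to q, push # → (q, bbaa, #)
  read b, top #: go to q, push # → (q, baa, #)
  read b, top #: go to q, push # → (q, aa, #)
  read a, top #: go to p, push # → (p, a, #)
  read a, top #: go to p, push ε → (p, ε, ε)
All input consumed and the stack is empty.

Accept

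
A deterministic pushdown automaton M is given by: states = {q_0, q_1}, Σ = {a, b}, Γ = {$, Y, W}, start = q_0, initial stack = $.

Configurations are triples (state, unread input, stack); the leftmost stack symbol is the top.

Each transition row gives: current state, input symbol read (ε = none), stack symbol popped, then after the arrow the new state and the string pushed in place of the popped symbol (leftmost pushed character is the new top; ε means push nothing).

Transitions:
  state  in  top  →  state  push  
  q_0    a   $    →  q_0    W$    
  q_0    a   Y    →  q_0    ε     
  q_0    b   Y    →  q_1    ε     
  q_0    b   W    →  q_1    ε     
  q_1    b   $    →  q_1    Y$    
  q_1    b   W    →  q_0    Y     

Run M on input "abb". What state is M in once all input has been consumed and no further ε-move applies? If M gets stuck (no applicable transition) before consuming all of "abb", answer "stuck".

q_1

(q_0, abb, $)
  read a, top $: go to q_0, push W$ → (q_0, bb, W$)
  read b, top W: go to q_1, push ε → (q_1, b, $)
  read b, top $: go to q_1, push Y$ → (q_1, ε, Y$)
All input consumed; M is in state q_1.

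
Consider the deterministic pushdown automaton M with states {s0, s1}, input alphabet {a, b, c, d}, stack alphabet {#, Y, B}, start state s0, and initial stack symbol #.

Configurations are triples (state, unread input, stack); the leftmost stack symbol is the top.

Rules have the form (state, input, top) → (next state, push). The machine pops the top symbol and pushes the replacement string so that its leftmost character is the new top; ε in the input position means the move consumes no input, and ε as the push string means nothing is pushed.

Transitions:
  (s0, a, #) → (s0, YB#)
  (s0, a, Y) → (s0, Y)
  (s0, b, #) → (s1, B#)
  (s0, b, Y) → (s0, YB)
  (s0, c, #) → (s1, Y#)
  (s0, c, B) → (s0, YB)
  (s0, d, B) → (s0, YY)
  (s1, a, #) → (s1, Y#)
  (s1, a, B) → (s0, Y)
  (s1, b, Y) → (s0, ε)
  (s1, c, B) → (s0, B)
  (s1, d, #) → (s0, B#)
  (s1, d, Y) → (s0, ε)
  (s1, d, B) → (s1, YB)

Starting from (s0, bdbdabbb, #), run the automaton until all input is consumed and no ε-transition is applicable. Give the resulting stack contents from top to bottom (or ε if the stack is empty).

YBBBY#

(s0, bdbdabbb, #) ⊢ (s1, dbdabbb, B#) ⊢ (s1, bdabbb, YB#) ⊢ (s0, dabbb, B#) ⊢ (s0, abbb, YY#) ⊢ (s0, bbb, YY#) ⊢ (s0, bb, YBY#) ⊢ (s0, b, YBBY#) ⊢ (s0, ε, YBBBY#)
All input consumed in state s0 with stack YBBBY#.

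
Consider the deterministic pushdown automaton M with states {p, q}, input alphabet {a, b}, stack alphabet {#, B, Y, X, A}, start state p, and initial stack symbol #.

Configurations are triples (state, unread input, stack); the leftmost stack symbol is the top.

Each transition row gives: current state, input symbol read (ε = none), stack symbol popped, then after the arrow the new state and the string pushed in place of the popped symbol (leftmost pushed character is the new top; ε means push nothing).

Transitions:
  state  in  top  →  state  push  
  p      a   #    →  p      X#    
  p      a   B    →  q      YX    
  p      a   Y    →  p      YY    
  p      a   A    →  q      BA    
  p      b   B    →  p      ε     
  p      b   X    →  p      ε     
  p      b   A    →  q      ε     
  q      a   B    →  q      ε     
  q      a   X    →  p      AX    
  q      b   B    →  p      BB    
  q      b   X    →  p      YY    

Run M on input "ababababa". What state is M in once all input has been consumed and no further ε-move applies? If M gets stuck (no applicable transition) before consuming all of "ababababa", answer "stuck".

p

(p, ababababa, #) ⊢ (p, babababa, X#) ⊢ (p, abababa, #) ⊢ (p, bababa, X#) ⊢ (p, ababa, #) ⊢ (p, baba, X#) ⊢ (p, aba, #) ⊢ (p, ba, X#) ⊢ (p, a, #) ⊢ (p, ε, X#)
All input consumed; M is in state p.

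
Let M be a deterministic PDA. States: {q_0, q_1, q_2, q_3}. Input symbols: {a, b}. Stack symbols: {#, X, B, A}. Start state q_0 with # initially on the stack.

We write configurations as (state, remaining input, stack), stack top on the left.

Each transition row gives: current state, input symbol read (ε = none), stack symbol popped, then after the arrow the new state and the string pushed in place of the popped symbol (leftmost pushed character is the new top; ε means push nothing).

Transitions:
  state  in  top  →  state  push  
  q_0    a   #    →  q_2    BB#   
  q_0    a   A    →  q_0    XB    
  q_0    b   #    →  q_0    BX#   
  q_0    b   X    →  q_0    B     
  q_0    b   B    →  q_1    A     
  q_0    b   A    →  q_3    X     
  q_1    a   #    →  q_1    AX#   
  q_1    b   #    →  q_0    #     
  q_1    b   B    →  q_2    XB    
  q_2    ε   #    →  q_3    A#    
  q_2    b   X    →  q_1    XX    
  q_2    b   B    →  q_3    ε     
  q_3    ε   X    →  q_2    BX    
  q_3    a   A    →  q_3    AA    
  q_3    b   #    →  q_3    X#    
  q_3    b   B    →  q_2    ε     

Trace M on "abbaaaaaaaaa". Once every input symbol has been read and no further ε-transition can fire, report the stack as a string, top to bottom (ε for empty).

AAAAAAAAAA#

(q_0, abbaaaaaaaaa, #) ⊢ (q_2, bbaaaaaaaaa, BB#) ⊢ (q_3, baaaaaaaaa, B#) ⊢ (q_2, aaaaaaaaa, #) ⊢ (q_3, aaaaaaaaa, A#) ⊢ (q_3, aaaaaaaa, AA#) ⊢ (q_3, aaaaaaa, AAA#) ⊢ (q_3, aaaaaa, AAAA#) ⊢ (q_3, aaaaa, AAAAA#) ⊢ (q_3, aaaa, AAAAAA#) ⊢ (q_3, aaa, AAAAAAA#) ⊢ (q_3, aa, AAAAAAAA#) ⊢ (q_3, a, AAAAAAAAA#) ⊢ (q_3, ε, AAAAAAAAAA#)
All input consumed in state q_3 with stack AAAAAAAAAA#.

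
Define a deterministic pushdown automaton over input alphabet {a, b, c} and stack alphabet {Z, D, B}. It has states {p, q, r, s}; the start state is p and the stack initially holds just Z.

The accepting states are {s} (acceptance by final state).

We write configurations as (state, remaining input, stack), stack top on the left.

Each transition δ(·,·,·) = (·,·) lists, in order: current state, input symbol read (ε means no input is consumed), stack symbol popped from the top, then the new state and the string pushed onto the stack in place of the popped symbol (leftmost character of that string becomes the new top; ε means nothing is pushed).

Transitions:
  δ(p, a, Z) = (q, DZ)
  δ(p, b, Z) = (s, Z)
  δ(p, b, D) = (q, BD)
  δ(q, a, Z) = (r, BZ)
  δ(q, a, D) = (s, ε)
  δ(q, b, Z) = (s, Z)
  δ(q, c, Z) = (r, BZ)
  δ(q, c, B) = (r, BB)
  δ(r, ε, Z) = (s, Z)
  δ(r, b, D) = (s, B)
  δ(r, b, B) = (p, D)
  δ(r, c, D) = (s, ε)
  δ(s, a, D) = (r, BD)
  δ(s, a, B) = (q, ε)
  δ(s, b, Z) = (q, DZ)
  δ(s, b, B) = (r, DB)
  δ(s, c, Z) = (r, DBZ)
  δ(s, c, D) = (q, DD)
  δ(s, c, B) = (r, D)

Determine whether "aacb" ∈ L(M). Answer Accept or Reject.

(p, aacb, Z)
  read a, top Z: go to q, push DZ → (q, acb, DZ)
  read a, top D: go to s, push ε → (s, cb, Z)
  read c, top Z: go to r, push DBZ → (r, b, DBZ)
  read b, top D: go to s, push B → (s, ε, BBZ)
All input consumed; state s ∈ F.

Accept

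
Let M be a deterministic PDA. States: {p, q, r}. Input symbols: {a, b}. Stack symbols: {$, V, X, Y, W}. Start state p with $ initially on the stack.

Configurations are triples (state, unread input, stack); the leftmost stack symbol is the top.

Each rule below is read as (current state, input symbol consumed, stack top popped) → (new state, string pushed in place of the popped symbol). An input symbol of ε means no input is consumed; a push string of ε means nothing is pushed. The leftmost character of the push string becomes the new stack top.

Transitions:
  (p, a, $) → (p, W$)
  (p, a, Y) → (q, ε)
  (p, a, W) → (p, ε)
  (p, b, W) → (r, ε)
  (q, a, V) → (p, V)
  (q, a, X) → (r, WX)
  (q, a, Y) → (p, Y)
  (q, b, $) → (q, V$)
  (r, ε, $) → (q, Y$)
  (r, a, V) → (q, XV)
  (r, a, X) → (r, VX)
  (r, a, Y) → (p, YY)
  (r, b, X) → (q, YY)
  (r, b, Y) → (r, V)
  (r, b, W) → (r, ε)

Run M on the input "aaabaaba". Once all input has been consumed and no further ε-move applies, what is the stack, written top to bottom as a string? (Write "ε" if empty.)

V$

(p, aaabaaba, $)
  read a, top $: go to p, push W$ → (p, aabaaba, W$)
  read a, top W: go to p, push ε → (p, abaaba, $)
  read a, top $: go to p, push W$ → (p, baaba, W$)
  read b, top W: go to r, push ε → (r, aaba, $)
  ε-move, top $: go to q, push Y$ → (q, aaba, Y$)
  read a, top Y: go to p, push Y → (p, aba, Y$)
  read a, top Y: go to q, push ε → (q, ba, $)
  read b, top $: go to q, push V$ → (q, a, V$)
  read a, top V: go to p, push V → (p, ε, V$)
All input consumed in state p with stack V$.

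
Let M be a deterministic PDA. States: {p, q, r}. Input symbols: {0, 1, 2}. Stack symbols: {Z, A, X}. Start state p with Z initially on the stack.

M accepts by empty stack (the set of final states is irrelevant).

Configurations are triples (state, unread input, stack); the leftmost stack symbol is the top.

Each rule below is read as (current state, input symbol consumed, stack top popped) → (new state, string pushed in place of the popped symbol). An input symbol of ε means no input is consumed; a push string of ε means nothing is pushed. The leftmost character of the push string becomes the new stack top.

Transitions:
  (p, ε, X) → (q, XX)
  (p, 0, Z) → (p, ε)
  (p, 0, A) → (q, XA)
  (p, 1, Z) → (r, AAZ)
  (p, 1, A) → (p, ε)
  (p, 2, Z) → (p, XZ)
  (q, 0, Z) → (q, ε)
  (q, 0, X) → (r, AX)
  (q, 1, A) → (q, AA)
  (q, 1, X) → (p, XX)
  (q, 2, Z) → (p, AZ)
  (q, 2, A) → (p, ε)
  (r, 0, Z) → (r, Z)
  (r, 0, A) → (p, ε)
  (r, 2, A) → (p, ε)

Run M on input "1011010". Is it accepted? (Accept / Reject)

Accept

(p, 1011010, Z) ⊢ (r, 011010, AAZ) ⊢ (p, 11010, AZ) ⊢ (p, 1010, Z) ⊢ (r, 010, AAZ) ⊢ (p, 10, AZ) ⊢ (p, 0, Z) ⊢ (p, ε, ε)
All input consumed and the stack is empty.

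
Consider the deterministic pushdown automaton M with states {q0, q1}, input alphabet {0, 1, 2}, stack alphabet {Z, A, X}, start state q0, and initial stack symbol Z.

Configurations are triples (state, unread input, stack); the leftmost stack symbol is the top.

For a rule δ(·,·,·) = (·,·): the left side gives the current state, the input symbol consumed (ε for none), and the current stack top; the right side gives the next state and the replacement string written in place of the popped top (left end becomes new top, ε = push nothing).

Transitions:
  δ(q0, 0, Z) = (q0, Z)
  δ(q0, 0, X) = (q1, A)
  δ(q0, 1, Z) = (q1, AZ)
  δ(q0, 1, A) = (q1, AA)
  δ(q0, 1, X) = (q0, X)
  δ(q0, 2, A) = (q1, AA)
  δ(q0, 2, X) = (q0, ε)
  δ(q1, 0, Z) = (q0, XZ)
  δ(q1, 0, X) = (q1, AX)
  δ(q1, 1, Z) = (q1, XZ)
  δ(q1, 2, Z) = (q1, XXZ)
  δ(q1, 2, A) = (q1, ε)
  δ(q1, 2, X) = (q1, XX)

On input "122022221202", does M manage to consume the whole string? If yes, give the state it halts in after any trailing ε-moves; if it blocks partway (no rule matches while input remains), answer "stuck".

(q0, 122022221202, Z)
  read 1, top Z: go to q1, push AZ → (q1, 22022221202, AZ)
  read 2, top A: go to q1, push ε → (q1, 2022221202, Z)
  read 2, top Z: go to q1, push XXZ → (q1, 022221202, XXZ)
  read 0, top X: go to q1, push AX → (q1, 22221202, AXXZ)
  read 2, top A: go to q1, push ε → (q1, 2221202, XXZ)
  read 2, top X: go to q1, push XX → (q1, 221202, XXXZ)
  read 2, top X: go to q1, push XX → (q1, 21202, XXXXZ)
  read 2, top X: go to q1, push XX → (q1, 1202, XXXXXZ)
No transition for (q1, 1, top X); M blocks with input 1202 remaining.

stuck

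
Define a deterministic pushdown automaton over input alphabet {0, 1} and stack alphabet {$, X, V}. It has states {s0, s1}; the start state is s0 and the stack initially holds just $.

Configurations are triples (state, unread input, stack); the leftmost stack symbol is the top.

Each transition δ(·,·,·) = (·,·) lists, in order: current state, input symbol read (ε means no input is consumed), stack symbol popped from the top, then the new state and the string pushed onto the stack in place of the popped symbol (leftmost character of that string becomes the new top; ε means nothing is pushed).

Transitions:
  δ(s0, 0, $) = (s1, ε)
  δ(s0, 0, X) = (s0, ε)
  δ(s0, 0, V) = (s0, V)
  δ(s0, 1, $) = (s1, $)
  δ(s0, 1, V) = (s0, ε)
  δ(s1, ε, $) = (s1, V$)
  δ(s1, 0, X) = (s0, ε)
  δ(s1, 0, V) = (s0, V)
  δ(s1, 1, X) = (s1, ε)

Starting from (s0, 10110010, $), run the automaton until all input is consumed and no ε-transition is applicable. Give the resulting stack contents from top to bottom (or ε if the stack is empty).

(s0, 10110010, $)
  read 1, top $: go to s1, push $ → (s1, 0110010, $)
  ε-move, top $: go to s1, push V$ → (s1, 0110010, V$)
  read 0, top V: go to s0, push V → (s0, 110010, V$)
  read 1, top V: go to s0, push ε → (s0, 10010, $)
  read 1, top $: go to s1, push $ → (s1, 0010, $)
  ε-move, top $: go to s1, push V$ → (s1, 0010, V$)
  read 0, top V: go to s0, push V → (s0, 010, V$)
  read 0, top V: go to s0, push V → (s0, 10, V$)
  read 1, top V: go to s0, push ε → (s0, 0, $)
  read 0, top $: go to s1, push ε → (s1, ε, ε)
All input consumed in state s1 with stack ε.

ε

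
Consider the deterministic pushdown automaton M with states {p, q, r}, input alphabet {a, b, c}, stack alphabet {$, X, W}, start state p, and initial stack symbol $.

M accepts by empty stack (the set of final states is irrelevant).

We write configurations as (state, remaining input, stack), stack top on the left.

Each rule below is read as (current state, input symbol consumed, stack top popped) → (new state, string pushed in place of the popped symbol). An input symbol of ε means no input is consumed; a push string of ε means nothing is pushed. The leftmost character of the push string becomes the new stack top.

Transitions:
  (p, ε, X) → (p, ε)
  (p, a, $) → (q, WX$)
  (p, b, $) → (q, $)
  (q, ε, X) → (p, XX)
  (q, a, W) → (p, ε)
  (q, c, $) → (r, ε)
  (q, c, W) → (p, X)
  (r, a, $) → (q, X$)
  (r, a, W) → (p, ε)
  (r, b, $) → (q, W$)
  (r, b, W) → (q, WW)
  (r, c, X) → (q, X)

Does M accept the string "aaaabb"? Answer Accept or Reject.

Reject

(p, aaaabb, $) ⊢ (q, aaabb, WX$) ⊢ (p, aabb, X$) ⊢ (p, aabb, $) ⊢ (q, abb, WX$) ⊢ (p, bb, X$) ⊢ (p, bb, $) ⊢ (q, b, $)
No transition applies at (q, b, $); input not fully consumed.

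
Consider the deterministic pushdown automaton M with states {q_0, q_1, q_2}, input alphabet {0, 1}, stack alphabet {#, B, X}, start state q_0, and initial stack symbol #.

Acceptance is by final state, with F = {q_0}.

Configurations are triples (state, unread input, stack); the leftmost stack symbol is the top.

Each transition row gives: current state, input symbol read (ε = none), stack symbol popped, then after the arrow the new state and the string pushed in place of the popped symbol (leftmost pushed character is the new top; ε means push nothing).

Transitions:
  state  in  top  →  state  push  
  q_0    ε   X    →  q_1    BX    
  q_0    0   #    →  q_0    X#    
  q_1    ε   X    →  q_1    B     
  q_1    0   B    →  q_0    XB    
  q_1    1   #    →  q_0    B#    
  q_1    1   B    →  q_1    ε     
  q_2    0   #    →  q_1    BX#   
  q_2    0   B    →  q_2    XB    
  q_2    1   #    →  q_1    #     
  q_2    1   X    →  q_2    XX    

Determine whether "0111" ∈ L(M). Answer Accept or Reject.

(q_0, 0111, #)
  read 0, top #: go to q_0, push X# → (q_0, 111, X#)
  ε-move, top X: go to q_1, push BX → (q_1, 111, BX#)
  read 1, top B: go to q_1, push ε → (q_1, 11, X#)
  ε-move, top X: go to q_1, push B → (q_1, 11, B#)
  read 1, top B: go to q_1, push ε → (q_1, 1, #)
  read 1, top #: go to q_0, push B# → (q_0, ε, B#)
All input consumed; state q_0 ∈ F.

Accept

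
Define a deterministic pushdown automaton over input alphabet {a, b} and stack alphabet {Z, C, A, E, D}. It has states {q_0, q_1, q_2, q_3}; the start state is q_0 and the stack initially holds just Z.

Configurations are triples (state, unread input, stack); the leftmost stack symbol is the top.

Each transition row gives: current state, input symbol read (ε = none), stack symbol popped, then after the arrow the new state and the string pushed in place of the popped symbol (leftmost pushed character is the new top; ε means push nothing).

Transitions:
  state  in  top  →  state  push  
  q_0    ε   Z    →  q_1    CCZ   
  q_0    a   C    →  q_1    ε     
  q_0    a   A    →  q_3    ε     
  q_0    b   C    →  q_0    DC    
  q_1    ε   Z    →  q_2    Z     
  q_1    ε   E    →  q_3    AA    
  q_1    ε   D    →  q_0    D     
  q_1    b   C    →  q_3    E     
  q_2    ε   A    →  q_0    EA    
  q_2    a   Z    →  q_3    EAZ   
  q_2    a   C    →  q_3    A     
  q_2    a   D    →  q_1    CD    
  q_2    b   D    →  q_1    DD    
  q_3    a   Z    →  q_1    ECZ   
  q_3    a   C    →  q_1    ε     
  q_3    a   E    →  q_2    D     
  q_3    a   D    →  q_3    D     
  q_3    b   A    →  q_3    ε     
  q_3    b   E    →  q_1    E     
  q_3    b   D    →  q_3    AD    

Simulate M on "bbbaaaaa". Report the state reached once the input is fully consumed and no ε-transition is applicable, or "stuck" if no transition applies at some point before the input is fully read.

(q_0, bbbaaaaa, Z) ⊢ (q_1, bbbaaaaa, CCZ) ⊢ (q_3, bbaaaaa, ECZ) ⊢ (q_1, baaaaa, ECZ) ⊢ (q_3, baaaaa, AACZ) ⊢ (q_3, aaaaa, ACZ)
No transition for (q_3, a, top A); M blocks with input aaaaa remaining.

stuck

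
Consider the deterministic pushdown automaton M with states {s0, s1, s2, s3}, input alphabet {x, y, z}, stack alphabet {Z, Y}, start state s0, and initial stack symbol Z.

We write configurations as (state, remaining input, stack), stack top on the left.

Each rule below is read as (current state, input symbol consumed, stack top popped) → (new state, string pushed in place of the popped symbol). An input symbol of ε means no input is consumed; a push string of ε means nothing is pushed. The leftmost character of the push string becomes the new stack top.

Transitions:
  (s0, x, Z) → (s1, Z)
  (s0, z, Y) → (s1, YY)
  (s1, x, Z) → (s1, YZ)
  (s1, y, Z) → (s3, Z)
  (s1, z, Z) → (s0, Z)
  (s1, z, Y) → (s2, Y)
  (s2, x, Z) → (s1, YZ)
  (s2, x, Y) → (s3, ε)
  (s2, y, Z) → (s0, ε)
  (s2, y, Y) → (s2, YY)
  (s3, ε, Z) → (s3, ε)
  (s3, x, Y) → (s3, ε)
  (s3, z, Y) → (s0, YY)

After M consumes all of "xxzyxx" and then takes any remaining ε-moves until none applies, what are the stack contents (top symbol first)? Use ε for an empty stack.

(s0, xxzyxx, Z)
  read x, top Z: go to s1, push Z → (s1, xzyxx, Z)
  read x, top Z: go to s1, push YZ → (s1, zyxx, YZ)
  read z, top Y: go to s2, push Y → (s2, yxx, YZ)
  read y, top Y: go to s2, push YY → (s2, xx, YYZ)
  read x, top Y: go to s3, push ε → (s3, x, YZ)
  read x, top Y: go to s3, push ε → (s3, ε, Z)
  ε-move, top Z: go to s3, push ε → (s3, ε, ε)
All input consumed in state s3 with stack ε.

ε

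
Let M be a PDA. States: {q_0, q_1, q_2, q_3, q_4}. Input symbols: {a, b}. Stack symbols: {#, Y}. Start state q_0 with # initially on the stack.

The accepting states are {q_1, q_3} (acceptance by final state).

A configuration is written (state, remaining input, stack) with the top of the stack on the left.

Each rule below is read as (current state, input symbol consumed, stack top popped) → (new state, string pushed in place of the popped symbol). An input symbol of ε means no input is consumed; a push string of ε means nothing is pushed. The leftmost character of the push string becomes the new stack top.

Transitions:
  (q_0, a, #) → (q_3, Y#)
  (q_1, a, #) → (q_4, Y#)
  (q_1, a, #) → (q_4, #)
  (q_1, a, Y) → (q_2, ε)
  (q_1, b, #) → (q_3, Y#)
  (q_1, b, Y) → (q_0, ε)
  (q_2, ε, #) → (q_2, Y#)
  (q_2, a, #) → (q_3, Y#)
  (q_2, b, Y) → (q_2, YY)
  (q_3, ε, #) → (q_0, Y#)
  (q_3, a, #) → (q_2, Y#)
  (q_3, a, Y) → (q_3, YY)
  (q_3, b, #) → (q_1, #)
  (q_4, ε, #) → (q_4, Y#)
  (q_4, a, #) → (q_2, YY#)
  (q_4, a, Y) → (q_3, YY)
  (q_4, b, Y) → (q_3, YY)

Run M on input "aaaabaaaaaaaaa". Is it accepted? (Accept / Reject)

No computation consumes all input and reaches a final state.

Reject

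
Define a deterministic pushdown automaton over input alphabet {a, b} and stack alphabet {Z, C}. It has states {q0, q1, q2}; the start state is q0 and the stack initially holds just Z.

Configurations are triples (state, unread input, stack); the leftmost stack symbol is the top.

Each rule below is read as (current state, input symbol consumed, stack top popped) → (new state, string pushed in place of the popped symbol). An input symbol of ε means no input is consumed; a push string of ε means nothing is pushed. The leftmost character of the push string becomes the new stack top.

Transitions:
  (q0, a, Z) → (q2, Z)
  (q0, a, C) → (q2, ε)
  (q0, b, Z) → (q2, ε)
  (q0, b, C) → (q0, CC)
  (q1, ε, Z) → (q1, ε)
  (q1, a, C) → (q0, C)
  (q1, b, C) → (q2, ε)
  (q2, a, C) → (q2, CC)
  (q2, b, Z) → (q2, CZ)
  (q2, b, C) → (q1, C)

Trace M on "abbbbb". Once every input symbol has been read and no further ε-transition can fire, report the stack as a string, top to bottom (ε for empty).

(q0, abbbbb, Z) ⊢ (q2, bbbbb, Z) ⊢ (q2, bbbb, CZ) ⊢ (q1, bbb, CZ) ⊢ (q2, bb, Z) ⊢ (q2, b, CZ) ⊢ (q1, ε, CZ)
All input consumed in state q1 with stack CZ.

CZ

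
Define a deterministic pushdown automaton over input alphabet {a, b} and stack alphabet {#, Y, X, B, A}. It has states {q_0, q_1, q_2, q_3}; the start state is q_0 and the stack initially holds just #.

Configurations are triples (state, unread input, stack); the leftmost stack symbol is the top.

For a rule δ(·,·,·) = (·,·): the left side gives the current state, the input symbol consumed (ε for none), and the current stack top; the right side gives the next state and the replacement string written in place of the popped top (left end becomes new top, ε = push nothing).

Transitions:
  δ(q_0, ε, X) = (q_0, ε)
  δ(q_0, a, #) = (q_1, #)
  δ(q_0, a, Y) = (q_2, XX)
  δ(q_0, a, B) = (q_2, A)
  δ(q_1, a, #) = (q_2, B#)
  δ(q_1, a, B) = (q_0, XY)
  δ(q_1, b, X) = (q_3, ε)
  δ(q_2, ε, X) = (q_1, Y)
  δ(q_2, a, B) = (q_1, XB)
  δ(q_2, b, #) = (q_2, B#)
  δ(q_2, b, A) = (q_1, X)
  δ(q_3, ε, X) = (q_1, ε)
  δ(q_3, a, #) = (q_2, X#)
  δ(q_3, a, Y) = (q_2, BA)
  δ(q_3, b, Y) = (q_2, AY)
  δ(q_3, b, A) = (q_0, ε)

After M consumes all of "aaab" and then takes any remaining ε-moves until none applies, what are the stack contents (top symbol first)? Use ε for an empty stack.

B#

(q_0, aaab, #)
  read a, top #: go to q_1, push # → (q_1, aab, #)
  read a, top #: go to q_2, push B# → (q_2, ab, B#)
  read a, top B: go to q_1, push XB → (q_1, b, XB#)
  read b, top X: go to q_3, push ε → (q_3, ε, B#)
All input consumed in state q_3 with stack B#.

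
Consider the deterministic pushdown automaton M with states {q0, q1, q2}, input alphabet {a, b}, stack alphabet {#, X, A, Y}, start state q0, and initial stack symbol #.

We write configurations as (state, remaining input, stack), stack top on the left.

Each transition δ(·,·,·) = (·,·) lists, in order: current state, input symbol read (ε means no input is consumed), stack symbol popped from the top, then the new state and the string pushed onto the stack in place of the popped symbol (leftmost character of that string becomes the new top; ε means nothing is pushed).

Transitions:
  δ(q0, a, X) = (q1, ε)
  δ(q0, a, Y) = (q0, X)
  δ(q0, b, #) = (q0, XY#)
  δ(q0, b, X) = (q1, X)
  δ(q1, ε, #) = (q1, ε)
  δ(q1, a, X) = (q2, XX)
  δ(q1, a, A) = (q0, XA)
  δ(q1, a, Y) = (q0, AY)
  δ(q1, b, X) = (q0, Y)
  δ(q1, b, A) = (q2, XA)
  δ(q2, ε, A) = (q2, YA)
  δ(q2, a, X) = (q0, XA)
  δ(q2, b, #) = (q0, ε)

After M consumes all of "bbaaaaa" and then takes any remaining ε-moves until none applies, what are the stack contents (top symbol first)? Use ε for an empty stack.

AXY#

(q0, bbaaaaa, #)
  read b, top #: go to q0, push XY# → (q0, baaaaa, XY#)
  read b, top X: go to q1, push X → (q1, aaaaa, XY#)
  read a, top X: go to q2, push XX → (q2, aaaa, XXY#)
  read a, top X: go to q0, push XA → (q0, aaa, XAXY#)
  read a, top X: go to q1, push ε → (q1, aa, AXY#)
  read a, top A: go to q0, push XA → (q0, a, XAXY#)
  read a, top X: go to q1, push ε → (q1, ε, AXY#)
All input consumed in state q1 with stack AXY#.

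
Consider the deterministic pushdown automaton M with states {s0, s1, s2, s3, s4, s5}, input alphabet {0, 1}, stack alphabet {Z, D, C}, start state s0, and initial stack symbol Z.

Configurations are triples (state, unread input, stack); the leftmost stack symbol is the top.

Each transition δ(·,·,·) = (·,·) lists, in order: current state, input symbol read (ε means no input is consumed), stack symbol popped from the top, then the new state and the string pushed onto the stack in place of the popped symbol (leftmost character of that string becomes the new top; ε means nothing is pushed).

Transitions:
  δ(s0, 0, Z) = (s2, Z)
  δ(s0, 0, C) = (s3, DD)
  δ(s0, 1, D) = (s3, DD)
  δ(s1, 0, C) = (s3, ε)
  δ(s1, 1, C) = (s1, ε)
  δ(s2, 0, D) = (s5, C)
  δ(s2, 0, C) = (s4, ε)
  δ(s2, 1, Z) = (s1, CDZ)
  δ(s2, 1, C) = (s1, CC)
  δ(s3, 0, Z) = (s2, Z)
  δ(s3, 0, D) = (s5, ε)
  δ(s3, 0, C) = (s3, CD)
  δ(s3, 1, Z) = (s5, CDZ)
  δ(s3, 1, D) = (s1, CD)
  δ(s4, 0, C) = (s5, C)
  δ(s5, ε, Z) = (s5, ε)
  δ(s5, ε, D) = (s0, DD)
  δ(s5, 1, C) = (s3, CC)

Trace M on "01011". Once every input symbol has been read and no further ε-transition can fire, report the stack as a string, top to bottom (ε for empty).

DZ

(s0, 01011, Z)
  read 0, top Z: go to s2, push Z → (s2, 1011, Z)
  read 1, top Z: go to s1, push CDZ → (s1, 011, CDZ)
  read 0, top C: go to s3, push ε → (s3, 11, DZ)
  read 1, top D: go to s1, push CD → (s1, 1, CDZ)
  read 1, top C: go to s1, push ε → (s1, ε, DZ)
All input consumed in state s1 with stack DZ.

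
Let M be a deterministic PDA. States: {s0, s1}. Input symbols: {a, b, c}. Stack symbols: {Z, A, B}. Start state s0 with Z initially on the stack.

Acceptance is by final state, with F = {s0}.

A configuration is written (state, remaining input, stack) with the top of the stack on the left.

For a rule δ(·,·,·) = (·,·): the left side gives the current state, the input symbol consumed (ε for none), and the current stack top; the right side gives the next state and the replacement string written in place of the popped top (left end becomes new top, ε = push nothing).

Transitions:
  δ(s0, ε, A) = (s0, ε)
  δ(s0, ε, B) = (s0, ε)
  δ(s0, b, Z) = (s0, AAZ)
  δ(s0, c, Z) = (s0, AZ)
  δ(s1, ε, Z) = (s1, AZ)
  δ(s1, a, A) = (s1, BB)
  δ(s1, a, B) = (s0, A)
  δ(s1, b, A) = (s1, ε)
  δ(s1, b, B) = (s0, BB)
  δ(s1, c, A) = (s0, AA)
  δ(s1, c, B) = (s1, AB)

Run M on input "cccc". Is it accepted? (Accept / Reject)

(s0, cccc, Z) ⊢ (s0, ccc, AZ) ⊢ (s0, ccc, Z) ⊢ (s0, cc, AZ) ⊢ (s0, cc, Z) ⊢ (s0, c, AZ) ⊢ (s0, c, Z) ⊢ (s0, ε, AZ)
All input consumed; state s0 ∈ F.

Accept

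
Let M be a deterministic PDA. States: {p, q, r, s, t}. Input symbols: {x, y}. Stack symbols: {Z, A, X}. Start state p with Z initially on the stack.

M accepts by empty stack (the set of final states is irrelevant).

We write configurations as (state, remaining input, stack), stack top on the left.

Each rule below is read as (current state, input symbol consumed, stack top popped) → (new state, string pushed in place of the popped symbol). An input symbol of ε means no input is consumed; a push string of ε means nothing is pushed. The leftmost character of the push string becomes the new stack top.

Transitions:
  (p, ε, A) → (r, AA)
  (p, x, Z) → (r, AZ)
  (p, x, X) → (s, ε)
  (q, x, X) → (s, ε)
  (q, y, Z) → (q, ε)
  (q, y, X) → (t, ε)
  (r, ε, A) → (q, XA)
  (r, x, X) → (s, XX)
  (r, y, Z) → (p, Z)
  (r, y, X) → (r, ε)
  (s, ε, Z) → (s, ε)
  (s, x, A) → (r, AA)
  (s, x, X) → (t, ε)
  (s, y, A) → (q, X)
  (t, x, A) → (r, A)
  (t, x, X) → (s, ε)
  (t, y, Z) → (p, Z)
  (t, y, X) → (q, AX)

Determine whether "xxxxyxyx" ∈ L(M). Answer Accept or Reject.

Accept

(p, xxxxyxyx, Z)
  read x, top Z: go to r, push AZ → (r, xxxyxyx, AZ)
  ε-move, top A: go to q, push XA → (q, xxxyxyx, XAZ)
  read x, top X: go to s, push ε → (s, xxyxyx, AZ)
  read x, top A: go to r, push AA → (r, xyxyx, AAZ)
  ε-move, top A: go to q, push XA → (q, xyxyx, XAAZ)
  read x, top X: go to s, push ε → (s, yxyx, AAZ)
  read y, top A: go to q, push X → (q, xyx, XAZ)
  read x, top X: go to s, push ε → (s, yx, AZ)
  read y, top A: go to q, push X → (q, x, XZ)
  read x, top X: go to s, push ε → (s, ε, Z)
  ε-move, top Z: go to s, push ε → (s, ε, ε)
All input consumed and the stack is empty.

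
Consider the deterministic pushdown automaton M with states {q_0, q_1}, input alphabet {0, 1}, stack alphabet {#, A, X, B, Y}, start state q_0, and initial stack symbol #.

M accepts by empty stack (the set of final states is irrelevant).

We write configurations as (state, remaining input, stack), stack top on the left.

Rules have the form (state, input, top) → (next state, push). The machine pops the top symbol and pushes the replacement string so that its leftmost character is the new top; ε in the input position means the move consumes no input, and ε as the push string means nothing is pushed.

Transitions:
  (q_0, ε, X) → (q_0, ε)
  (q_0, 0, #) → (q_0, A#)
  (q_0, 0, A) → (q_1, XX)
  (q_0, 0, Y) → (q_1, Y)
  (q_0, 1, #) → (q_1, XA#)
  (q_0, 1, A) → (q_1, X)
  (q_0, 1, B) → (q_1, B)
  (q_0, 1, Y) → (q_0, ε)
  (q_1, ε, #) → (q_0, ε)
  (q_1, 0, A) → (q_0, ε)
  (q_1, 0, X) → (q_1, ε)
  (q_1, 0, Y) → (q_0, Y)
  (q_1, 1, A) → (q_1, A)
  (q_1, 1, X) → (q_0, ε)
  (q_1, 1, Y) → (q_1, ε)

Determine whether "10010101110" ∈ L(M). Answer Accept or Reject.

(q_0, 10010101110, #)
  read 1, top #: go to q_1, push XA# → (q_1, 0010101110, XA#)
  read 0, top X: go to q_1, push ε → (q_1, 010101110, A#)
  read 0, top A: go to q_0, push ε → (q_0, 10101110, #)
  read 1, top #: go to q_1, push XA# → (q_1, 0101110, XA#)
  read 0, top X: go to q_1, push ε → (q_1, 101110, A#)
  read 1, top A: go to q_1, push A → (q_1, 01110, A#)
  read 0, top A: go to q_0, push ε → (q_0, 1110, #)
  read 1, top #: go to q_1, push XA# → (q_1, 110, XA#)
  read 1, top X: go to q_0, push ε → (q_0, 10, A#)
  read 1, top A: go to q_1, push X → (q_1, 0, X#)
  read 0, top X: go to q_1, push ε → (q_1, ε, #)
  ε-move, top #: go to q_0, push ε → (q_0, ε, ε)
All input consumed and the stack is empty.

Accept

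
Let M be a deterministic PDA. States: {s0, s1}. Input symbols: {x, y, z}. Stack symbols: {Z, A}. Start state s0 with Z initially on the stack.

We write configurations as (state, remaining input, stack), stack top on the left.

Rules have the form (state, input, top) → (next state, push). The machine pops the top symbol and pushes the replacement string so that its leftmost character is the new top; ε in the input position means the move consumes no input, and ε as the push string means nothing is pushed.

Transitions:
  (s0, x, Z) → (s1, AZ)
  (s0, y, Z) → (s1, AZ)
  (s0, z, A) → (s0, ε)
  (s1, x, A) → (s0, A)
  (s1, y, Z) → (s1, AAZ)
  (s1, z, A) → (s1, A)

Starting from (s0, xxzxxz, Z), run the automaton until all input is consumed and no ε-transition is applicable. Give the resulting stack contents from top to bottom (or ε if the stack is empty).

(s0, xxzxxz, Z)
  read x, top Z: go to s1, push AZ → (s1, xzxxz, AZ)
  read x, top A: go to s0, push A → (s0, zxxz, AZ)
  read z, top A: go to s0, push ε → (s0, xxz, Z)
  read x, top Z: go to s1, push AZ → (s1, xz, AZ)
  read x, top A: go to s0, push A → (s0, z, AZ)
  read z, top A: go to s0, push ε → (s0, ε, Z)
All input consumed in state s0 with stack Z.

Z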